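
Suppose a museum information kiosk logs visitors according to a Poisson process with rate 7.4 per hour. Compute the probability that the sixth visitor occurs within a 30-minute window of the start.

Over the interval, μ = 7.4 × 0.5 = 3.7 (a 30-minute window = 0.5 hours).
The sixth arrival falls in the interval iff at least 6 events occur there: P(S_6 ≤ t) = P(N ≥ 6) = 1 − P(N ≤ 5) ≈ 0.1699.

0.1699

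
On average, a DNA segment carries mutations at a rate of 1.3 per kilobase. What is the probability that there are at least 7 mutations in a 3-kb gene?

Over the interval, μ = 1.3 × 3 = 3.9 (a 3-kb gene = 3 kilobases).
P(N ≥ 7) = 1 − P(N ≤ 6) = 1 − Σ_{j=0}^{6} e^(−μ) μ^j/j! ≈ 0.1005.

0.1005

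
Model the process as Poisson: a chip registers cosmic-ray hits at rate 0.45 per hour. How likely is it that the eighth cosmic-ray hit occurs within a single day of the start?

0.8434

Over the interval, μ = 0.45 × 24 = 10.8 (a day = 24 hours).
The eighth arrival falls in the interval iff at least 8 events occur there: P(S_8 ≤ t) = P(N ≥ 8) = 1 − P(N ≤ 7) ≈ 0.8434.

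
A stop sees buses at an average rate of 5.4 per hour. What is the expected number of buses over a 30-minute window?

E[N] = λt = 5.4 × 0.5 = 2.7 (a 30-minute window = 0.5 hours).

2.7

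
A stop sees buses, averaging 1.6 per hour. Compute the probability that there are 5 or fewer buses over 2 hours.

0.8946

Over the interval, μ = 1.6 × 2 = 3.2 (2 hours).
P(N ≤ 5) = Σ_{j=0}^{5} e^(−μ) μ^j/j! ≈ 0.8946.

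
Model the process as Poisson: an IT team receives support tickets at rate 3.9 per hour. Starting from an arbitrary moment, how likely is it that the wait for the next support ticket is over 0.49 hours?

The wait for the next event is exponential with rate λ = 3.9 per hour.
P(T > 0.49) = e^(−λt) = e^(−3.9 × 0.49) = e^(−1.911) ≈ 0.1479.

0.1479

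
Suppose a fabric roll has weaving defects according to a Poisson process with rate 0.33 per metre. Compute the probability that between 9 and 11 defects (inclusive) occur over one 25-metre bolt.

Over the interval, μ = 0.33 × 25 = 8.25 (a 25-metre bolt = 25 metres).
P(9 ≤ N ≤ 11) = Σ_{j=9}^{11} e^(−8.25) · 8.25^j/j! ≈ 0.3115.

0.3115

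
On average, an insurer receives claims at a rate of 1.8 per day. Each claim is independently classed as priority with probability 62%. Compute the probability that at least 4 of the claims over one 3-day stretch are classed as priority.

0.4302

Thinning: the claims that are classed as priority themselves form a Poisson process with rate 0.62 × 1.8 = 1.116 per day.
Over the interval, μ = 1.116 × 3 = 3.348 (a 3-day stretch = 3 days).
P(N ≥ 4) = 1 − P(N ≤ 3) ≈ 0.4302.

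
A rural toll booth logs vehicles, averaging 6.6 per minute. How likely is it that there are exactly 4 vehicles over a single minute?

0.1076

With mean μ = 6.6 per minute,
P(N = 4) = e^(−μ) μ^4/4! = e^(−6.6) · 6.6^4/24 ≈ 0.1076.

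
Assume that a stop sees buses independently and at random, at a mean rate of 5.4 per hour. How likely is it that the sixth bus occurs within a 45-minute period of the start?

0.2227

Over the interval, μ = 5.4 × 0.75 = 4.05 (a 45-minute period = 0.75 hours).
The sixth arrival falls in the interval iff at least 6 events occur there: P(S_6 ≤ t) = P(N ≥ 6) = 1 − P(N ≤ 5) ≈ 0.2227.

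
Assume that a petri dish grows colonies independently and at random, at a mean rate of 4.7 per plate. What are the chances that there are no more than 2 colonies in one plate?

0.1523

With mean μ = 4.7 per plate,
P(N ≤ 2) = Σ_{j=0}^{2} e^(−μ) μ^j/j! ≈ 0.1523.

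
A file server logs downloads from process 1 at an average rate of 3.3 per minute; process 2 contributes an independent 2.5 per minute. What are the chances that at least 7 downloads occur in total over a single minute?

0.3616

Independent Poisson processes superpose: combined rate λ = 3.3 + 2.5 = 5.8 per minute.
So μ = 5.8.
P(N ≥ 7) = 1 − P(N ≤ 6) ≈ 0.3616.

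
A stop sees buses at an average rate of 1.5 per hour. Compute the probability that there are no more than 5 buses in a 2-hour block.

0.9161

Over the interval, μ = 1.5 × 2 = 3 (a 2-hour block = 2 hours).
P(N ≤ 5) = Σ_{j=0}^{5} e^(−μ) μ^j/j! ≈ 0.9161.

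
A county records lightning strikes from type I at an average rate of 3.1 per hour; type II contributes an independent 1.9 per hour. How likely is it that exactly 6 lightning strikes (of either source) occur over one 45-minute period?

Independent Poisson processes superpose: combined rate λ = 3.1 + 1.9 = 5 per hour.
Over the interval, μ = 5 × 0.75 = 3.75 (a 45-minute period = 0.75 hours).
P(N = 6) = e^(−3.75) · 3.75^6/6! ≈ 0.0908.

0.0908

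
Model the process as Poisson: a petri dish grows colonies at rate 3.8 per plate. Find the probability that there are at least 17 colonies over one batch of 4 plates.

0.3552

Over the interval, μ = 3.8 × 4 = 15.2 (a batch of 4 plates = 4 plates).
P(N ≥ 17) = 1 − P(N ≤ 16) = 1 − Σ_{j=0}^{16} e^(−μ) μ^j/j! ≈ 0.3552.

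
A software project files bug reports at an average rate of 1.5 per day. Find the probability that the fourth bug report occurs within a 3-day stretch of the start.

0.6577

Over the interval, μ = 1.5 × 3 = 4.5 (a 3-day stretch = 3 days).
The fourth arrival falls in the interval iff at least 4 events occur there: P(S_4 ≤ t) = P(N ≥ 4) = 1 − P(N ≤ 3) ≈ 0.6577.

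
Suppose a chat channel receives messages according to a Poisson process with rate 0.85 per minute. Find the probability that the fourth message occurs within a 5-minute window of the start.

0.6138

Over the interval, μ = 0.85 × 5 = 4.25 (a 5-minute window = 5 minutes).
The fourth arrival falls in the interval iff at least 4 events occur there: P(S_4 ≤ t) = P(N ≥ 4) = 1 − P(N ≤ 3) ≈ 0.6138.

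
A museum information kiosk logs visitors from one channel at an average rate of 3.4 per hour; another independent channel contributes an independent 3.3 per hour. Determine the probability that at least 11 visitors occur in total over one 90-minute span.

0.4232

Independent Poisson processes superpose: combined rate λ = 3.4 + 3.3 = 6.7 per hour.
Over the interval, μ = 6.7 × 1.5 = 10.05 (a 90-minute span = 1.5 hours).
P(N ≥ 11) = 1 − P(N ≤ 10) ≈ 0.4232.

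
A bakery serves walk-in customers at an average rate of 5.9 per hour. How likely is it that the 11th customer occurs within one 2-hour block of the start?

0.6315

Over the interval, μ = 5.9 × 2 = 11.8 (a 2-hour block = 2 hours).
The 11th arrival falls in the interval iff at least 11 events occur there: P(S_11 ≤ t) = P(N ≥ 11) = 1 − P(N ≤ 10) ≈ 0.6315.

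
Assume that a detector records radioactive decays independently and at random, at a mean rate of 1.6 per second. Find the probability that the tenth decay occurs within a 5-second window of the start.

0.2834

Over the interval, μ = 1.6 × 5 = 8 (a 5-second window = 5 seconds).
The tenth arrival falls in the interval iff at least 10 events occur there: P(S_10 ≤ t) = P(N ≥ 10) = 1 − P(N ≤ 9) ≈ 0.2834.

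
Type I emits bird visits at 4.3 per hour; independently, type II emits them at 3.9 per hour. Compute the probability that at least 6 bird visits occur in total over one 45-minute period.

0.5781

Independent Poisson processes superpose: combined rate λ = 4.3 + 3.9 = 8.2 per hour.
Over the interval, μ = 8.2 × 0.75 = 6.15 (a 45-minute period = 0.75 hours).
P(N ≥ 6) = 1 − P(N ≤ 5) ≈ 0.5781.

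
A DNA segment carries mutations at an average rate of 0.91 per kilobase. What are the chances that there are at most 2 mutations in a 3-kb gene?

Over the interval, μ = 0.91 × 3 = 2.73 (a 3-kb gene = 3 kilobases).
P(N ≤ 2) = Σ_{j=0}^{2} e^(−μ) μ^j/j! ≈ 0.4863.

0.4863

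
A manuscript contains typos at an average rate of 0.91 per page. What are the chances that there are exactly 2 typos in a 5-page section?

Over the interval, μ = 0.91 × 5 = 4.55 (a 5-page section = 5 pages).
P(N = 2) = e^(−μ) μ^2/2! = e^(−4.55) · 4.55^2/2 ≈ 0.1094.

0.1094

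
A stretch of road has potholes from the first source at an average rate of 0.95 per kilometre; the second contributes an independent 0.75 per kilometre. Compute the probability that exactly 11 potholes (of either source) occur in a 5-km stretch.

Independent Poisson processes superpose: combined rate λ = 0.95 + 0.75 = 1.7 per kilometre.
Over the interval, μ = 1.7 × 5 = 8.5 (a 5-km stretch = 5 kilometres).
P(N = 11) = e^(−8.5) · 8.5^11/11! ≈ 0.0853.

0.0853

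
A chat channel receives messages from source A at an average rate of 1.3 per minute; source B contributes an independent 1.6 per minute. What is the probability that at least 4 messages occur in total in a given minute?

Independent Poisson processes superpose: combined rate λ = 1.3 + 1.6 = 2.9 per minute.
So μ = 2.9.
P(N ≥ 4) = 1 − P(N ≤ 3) ≈ 0.3304.

0.3304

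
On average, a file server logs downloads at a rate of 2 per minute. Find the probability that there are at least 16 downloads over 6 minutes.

0.1556

Over the interval, μ = 2 × 6 = 12 (6 minutes).
P(N ≥ 16) = 1 − P(N ≤ 15) = 1 − Σ_{j=0}^{15} e^(−μ) μ^j/j! ≈ 0.1556.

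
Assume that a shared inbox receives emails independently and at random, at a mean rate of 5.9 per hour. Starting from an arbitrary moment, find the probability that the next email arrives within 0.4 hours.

0.9056

Inter-arrival times are exponential with rate λ = 5.9 per hour.
P(T ≤ 0.4) = 1 − e^(−λt) = 1 − e^(−5.9 × 0.4) = 1 − e^(−2.36) ≈ 0.9056.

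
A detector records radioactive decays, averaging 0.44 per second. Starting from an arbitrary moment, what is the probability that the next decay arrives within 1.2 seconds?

Inter-arrival times are exponential with rate λ = 0.44 per second.
P(T ≤ 1.2) = 1 − e^(−λt) = 1 − e^(−0.44 × 1.2) = 1 − e^(−0.528) ≈ 0.4102.

0.4102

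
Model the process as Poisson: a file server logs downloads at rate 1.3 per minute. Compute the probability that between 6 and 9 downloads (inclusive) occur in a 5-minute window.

0.5083

Over the interval, μ = 1.3 × 5 = 6.5 (a 5-minute window = 5 minutes).
P(6 ≤ N ≤ 9) = Σ_{j=6}^{9} e^(−6.5) · 6.5^j/j! ≈ 0.5083.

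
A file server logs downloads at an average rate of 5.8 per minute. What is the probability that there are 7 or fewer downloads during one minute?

0.7710

With mean μ = 5.8 per minute,
P(N ≤ 7) = Σ_{j=0}^{7} e^(−μ) μ^j/j! ≈ 0.7710.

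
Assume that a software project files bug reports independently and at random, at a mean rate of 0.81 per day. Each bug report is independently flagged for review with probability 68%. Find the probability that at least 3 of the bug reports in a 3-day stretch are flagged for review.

Thinning: the bug reports that are flagged for review themselves form a Poisson process with rate 0.68 × 0.81 = 0.5508 per day.
Over the interval, μ = 0.5508 × 3 = 1.6524 (a 3-day stretch = 3 days).
P(N ≥ 3) = 1 − P(N ≤ 2) ≈ 0.2303.

0.2303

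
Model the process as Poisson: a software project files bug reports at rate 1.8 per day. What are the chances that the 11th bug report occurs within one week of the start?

Over the interval, μ = 1.8 × 7 = 12.6 (a week = 7 days).
The 11th arrival falls in the interval iff at least 11 events occur there: P(S_11 ≤ t) = P(N ≥ 11) = 1 − P(N ≤ 10) ≈ 0.7124.

0.7124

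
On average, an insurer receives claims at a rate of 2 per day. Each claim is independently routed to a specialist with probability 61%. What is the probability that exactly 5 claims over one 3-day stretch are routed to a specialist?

Thinning: the claims that are routed to a specialist themselves form a Poisson process with rate 0.61 × 2 = 1.22 per day.
Over the interval, μ = 1.22 × 3 = 3.66 (a 3-day stretch = 3 days).
P(N = 5) = e^(−3.66) · 3.66^5/5! ≈ 0.1408.

0.1408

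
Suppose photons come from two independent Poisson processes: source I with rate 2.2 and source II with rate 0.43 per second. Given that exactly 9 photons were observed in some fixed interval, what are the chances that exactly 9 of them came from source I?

Given the total, each event is independently from source I with probability p = λ_I/(λ_I+λ_II) = 2.2/2.63 ≈ 0.8365.
So K ~ Binomial(9, 2.2/2.63): P(K = 9) = C(9,9) · (2.2/2.63)^9 · (0.43/2.63)^0 ≈ 0.2005.

0.2005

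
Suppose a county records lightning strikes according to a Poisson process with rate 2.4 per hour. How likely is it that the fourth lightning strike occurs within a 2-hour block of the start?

Over the interval, μ = 2.4 × 2 = 4.8 (a 2-hour block = 2 hours).
The fourth arrival falls in the interval iff at least 4 events occur there: P(S_4 ≤ t) = P(N ≥ 4) = 1 − P(N ≤ 3) ≈ 0.7058.

0.7058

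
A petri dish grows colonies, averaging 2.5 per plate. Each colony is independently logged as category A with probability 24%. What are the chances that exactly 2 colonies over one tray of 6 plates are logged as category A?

0.1771

Thinning: the colonies that are logged as category A themselves form a Poisson process with rate 0.24 × 2.5 = 0.6 per plate.
Over the interval, μ = 0.6 × 6 = 3.6 (a tray of 6 plates = 6 plates).
P(N = 2) = e^(−3.6) · 3.6^2/2! ≈ 0.1771.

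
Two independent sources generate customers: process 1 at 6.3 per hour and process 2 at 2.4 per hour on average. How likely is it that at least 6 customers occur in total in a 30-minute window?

0.2717

Independent Poisson processes superpose: combined rate λ = 6.3 + 2.4 = 8.7 per hour.
Over the interval, μ = 8.7 × 0.5 = 4.35 (a 30-minute window = 0.5 hours).
P(N ≥ 6) = 1 − P(N ≤ 5) ≈ 0.2717.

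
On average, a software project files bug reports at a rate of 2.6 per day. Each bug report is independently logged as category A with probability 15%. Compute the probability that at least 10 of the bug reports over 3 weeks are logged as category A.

Thinning: the bug reports that are logged as category A themselves form a Poisson process with rate 0.15 × 2.6 = 0.39 per day.
Over the interval, μ = 0.39 × 21 = 8.19 (3 weeks = 21 days).
P(N ≥ 10) = 1 − P(N ≤ 9) ≈ 0.3072.

0.3072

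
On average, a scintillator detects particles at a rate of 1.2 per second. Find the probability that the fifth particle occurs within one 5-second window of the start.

Over the interval, μ = 1.2 × 5 = 6 (a 5-second window = 5 seconds).
The fifth arrival falls in the interval iff at least 5 events occur there: P(S_5 ≤ t) = P(N ≥ 5) = 1 − P(N ≤ 4) ≈ 0.7149.

0.7149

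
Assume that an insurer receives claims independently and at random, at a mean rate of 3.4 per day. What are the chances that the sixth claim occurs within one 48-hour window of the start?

0.6730

Over the interval, μ = 3.4 × 2 = 6.8 (a 48-hour window = 2 days).
The sixth arrival falls in the interval iff at least 6 events occur there: P(S_6 ≤ t) = P(N ≥ 6) = 1 − P(N ≤ 5) ≈ 0.6730.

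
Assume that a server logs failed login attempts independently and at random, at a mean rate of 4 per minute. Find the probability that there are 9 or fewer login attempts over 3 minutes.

Over the interval, μ = 4 × 3 = 12 (3 minutes).
P(N ≤ 9) = Σ_{j=0}^{9} e^(−μ) μ^j/j! ≈ 0.2424.

0.2424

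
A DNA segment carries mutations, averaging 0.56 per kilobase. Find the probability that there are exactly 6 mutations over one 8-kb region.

Over the interval, μ = 0.56 × 8 = 4.48 (an 8-kb region = 8 kilobases).
P(N = 6) = e^(−μ) μ^6/6! = e^(−4.48) · 4.48^6/720 ≈ 0.1273.

0.1273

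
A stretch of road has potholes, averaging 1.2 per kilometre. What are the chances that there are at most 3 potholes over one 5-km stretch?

0.1512

Over the interval, μ = 1.2 × 5 = 6 (a 5-km stretch = 5 kilometres).
P(N ≤ 3) = Σ_{j=0}^{3} e^(−μ) μ^j/j! ≈ 0.1512.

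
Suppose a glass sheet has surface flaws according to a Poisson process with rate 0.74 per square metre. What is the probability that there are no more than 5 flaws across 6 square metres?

0.7131

Over the interval, μ = 0.74 × 6 = 4.44 (6 square metres).
P(N ≤ 5) = Σ_{j=0}^{5} e^(−μ) μ^j/j! ≈ 0.7131.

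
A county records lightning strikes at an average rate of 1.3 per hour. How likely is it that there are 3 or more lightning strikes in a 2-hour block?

0.4816

Over the interval, μ = 1.3 × 2 = 2.6 (a 2-hour block = 2 hours).
P(N ≥ 3) = 1 − P(N ≤ 2) = 1 − Σ_{j=0}^{2} e^(−μ) μ^j/j! ≈ 0.4816.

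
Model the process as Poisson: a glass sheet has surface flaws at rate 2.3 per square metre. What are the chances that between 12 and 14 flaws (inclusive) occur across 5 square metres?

Over the interval, μ = 2.3 × 5 = 11.5 (5 square metres).
P(12 ≤ N ≤ 14) = Σ_{j=12}^{14} e^(−11.5) · 11.5^j/j! ≈ 0.2955.

0.2955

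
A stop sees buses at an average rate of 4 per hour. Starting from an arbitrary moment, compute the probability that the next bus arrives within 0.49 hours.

0.8591

Inter-arrival times are exponential with rate λ = 4 per hour.
P(T ≤ 0.49) = 1 − e^(−λt) = 1 − e^(−4 × 0.49) = 1 − e^(−1.96) ≈ 0.8591.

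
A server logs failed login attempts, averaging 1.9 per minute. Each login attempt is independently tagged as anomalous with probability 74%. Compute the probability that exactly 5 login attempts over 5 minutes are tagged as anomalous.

0.1266

Thinning: the login attempts that are tagged as anomalous themselves form a Poisson process with rate 0.74 × 1.9 = 1.406 per minute.
Over the interval, μ = 1.406 × 5 = 7.03 (5 minutes).
P(N = 5) = e^(−7.03) · 7.03^5/5! ≈ 0.1266.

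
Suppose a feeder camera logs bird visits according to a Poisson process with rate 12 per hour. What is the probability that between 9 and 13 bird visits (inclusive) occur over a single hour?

0.5265

With mean μ = 12 per hour,
P(9 ≤ N ≤ 13) = Σ_{j=9}^{13} e^(−12) · 12^j/j! ≈ 0.5265.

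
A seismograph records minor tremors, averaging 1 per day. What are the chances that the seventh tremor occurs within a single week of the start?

0.5503

Over the interval, μ = 1 × 7 = 7 (a week = 7 days).
The seventh arrival falls in the interval iff at least 7 events occur there: P(S_7 ≤ t) = P(N ≥ 7) = 1 − P(N ≤ 6) ≈ 0.5503.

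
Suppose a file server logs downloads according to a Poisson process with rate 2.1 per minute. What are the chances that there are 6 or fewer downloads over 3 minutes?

0.5582

Over the interval, μ = 2.1 × 3 = 6.3 (3 minutes).
P(N ≤ 6) = Σ_{j=0}^{6} e^(−μ) μ^j/j! ≈ 0.5582.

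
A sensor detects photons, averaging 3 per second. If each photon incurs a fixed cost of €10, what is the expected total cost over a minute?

E[N] = 3 × 60 = 180 (a minute = 60 seconds); E[cost] = 180 × €10 = €1800.

€1800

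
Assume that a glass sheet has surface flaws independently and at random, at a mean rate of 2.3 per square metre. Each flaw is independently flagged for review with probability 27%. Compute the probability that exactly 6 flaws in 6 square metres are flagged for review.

Thinning: the flaws that are flagged for review themselves form a Poisson process with rate 0.27 × 2.3 = 0.621 per square metre.
Over the interval, μ = 0.621 × 6 = 3.726 (6 square metres).
P(N = 6) = e^(−3.726) · 3.726^6/6! ≈ 0.0895.

0.0895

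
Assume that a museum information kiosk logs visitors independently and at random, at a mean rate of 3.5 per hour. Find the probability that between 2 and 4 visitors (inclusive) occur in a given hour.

With mean μ = 3.5 per hour,
P(2 ≤ N ≤ 4) = Σ_{j=2}^{4} e^(−3.5) · 3.5^j/j! ≈ 0.5896.

0.5896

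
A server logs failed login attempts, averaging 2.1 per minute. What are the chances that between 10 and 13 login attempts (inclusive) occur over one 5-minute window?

Over the interval, μ = 2.1 × 5 = 10.5 (a 5-minute window = 5 minutes).
P(10 ≤ N ≤ 13) = Σ_{j=10}^{13} e^(−10.5) · 10.5^j/j! ≈ 0.4282.

0.4282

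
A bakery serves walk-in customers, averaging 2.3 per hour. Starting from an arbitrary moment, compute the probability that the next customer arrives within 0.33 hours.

0.5319

Inter-arrival times are exponential with rate λ = 2.3 per hour.
P(T ≤ 0.33) = 1 − e^(−λt) = 1 − e^(−2.3 × 0.33) = 1 − e^(−0.759) ≈ 0.5319.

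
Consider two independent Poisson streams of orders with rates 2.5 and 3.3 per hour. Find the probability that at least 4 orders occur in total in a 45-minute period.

0.6318

Independent Poisson processes superpose: combined rate λ = 2.5 + 3.3 = 5.8 per hour.
Over the interval, μ = 5.8 × 0.75 = 4.35 (a 45-minute period = 0.75 hours).
P(N ≥ 4) = 1 − P(N ≤ 3) ≈ 0.6318.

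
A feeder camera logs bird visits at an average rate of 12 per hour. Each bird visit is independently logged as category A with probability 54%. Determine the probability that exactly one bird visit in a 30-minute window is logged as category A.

0.1269

Thinning: the bird visits that are logged as category A themselves form a Poisson process with rate 0.54 × 12 = 6.48 per hour.
Over the interval, μ = 6.48 × 0.5 = 3.24 (a 30-minute window = 0.5 hours).
P(N = 1) = e^(−3.24) · 3.24^1/1! ≈ 0.1269.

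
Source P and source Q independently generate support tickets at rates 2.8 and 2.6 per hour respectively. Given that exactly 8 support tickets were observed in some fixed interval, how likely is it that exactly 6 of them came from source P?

0.1262

Given the total, each event is independently from source P with probability p = λ_P/(λ_P+λ_Q) = 2.8/5.4 ≈ 0.5185.
So K ~ Binomial(8, 2.8/5.4): P(K = 6) = C(8,6) · (2.8/5.4)^6 · (2.6/5.4)^2 ≈ 0.1262.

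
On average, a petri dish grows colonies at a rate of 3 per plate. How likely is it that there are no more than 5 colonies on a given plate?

0.9161

With mean μ = 3 per plate,
P(N ≤ 5) = Σ_{j=0}^{5} e^(−μ) μ^j/j! ≈ 0.9161.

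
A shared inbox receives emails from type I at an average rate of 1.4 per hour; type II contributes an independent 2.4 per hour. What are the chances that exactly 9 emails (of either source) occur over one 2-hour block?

0.1167

Independent Poisson processes superpose: combined rate λ = 1.4 + 2.4 = 3.8 per hour.
Over the interval, μ = 3.8 × 2 = 7.6 (a 2-hour block = 2 hours).
P(N = 9) = e^(−7.6) · 7.6^9/9! ≈ 0.1167.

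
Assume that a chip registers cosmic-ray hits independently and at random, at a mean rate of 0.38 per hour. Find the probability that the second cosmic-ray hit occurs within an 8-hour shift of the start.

Over the interval, μ = 0.38 × 8 = 3.04 (an 8-hour shift = 8 hours).
The second arrival falls in the interval iff at least 2 events occur there: P(S_2 ≤ t) = P(N ≥ 2) = 1 − P(N ≤ 1) ≈ 0.8067.

0.8067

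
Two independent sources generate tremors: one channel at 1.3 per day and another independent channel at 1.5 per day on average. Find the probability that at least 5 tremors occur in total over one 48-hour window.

0.6578

Independent Poisson processes superpose: combined rate λ = 1.3 + 1.5 = 2.8 per day.
Over the interval, μ = 2.8 × 2 = 5.6 (a 48-hour window = 2 days).
P(N ≥ 5) = 1 − P(N ≤ 4) ≈ 0.6578.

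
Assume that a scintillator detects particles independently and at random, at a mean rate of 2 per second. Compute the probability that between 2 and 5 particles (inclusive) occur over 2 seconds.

Over the interval, μ = 2 × 2 = 4 (2 seconds).
P(2 ≤ N ≤ 5) = Σ_{j=2}^{5} e^(−4) · 4^j/j! ≈ 0.6936.

0.6936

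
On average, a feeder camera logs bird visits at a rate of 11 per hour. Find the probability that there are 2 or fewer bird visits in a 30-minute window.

Over the interval, μ = 11 × 0.5 = 5.5 (a 30-minute window = 0.5 hours).
P(N ≤ 2) = Σ_{j=0}^{2} e^(−μ) μ^j/j! ≈ 0.0884.

0.0884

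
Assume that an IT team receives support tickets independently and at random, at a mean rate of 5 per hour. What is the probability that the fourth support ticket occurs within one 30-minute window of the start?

0.2424

Over the interval, μ = 5 × 0.5 = 2.5 (a 30-minute window = 0.5 hours).
The fourth arrival falls in the interval iff at least 4 events occur there: P(S_4 ≤ t) = P(N ≥ 4) = 1 − P(N ≤ 3) ≈ 0.2424.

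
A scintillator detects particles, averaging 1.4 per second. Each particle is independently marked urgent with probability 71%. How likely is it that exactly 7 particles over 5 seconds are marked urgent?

Thinning: the particles that are marked urgent themselves form a Poisson process with rate 0.71 × 1.4 = 0.994 per second.
Over the interval, μ = 0.994 × 5 = 4.97 (5 seconds).
P(N = 7) = e^(−4.97) · 4.97^7/7! ≈ 0.1032.

0.1032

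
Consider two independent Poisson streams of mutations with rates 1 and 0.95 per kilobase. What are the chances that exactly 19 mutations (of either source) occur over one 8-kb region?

Independent Poisson processes superpose: combined rate λ = 1 + 0.95 = 1.95 per kilobase.
Over the interval, μ = 1.95 × 8 = 15.6 (an 8-kb region = 8 kilobases).
P(N = 19) = e^(−15.6) · 15.6^19/19! ≈ 0.0645.

0.0645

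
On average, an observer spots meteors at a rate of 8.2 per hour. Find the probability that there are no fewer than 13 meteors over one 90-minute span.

0.4583

Over the interval, μ = 8.2 × 1.5 = 12.3 (a 90-minute span = 1.5 hours).
P(N ≥ 13) = 1 − P(N ≤ 12) = 1 − Σ_{j=0}^{12} e^(−μ) μ^j/j! ≈ 0.4583.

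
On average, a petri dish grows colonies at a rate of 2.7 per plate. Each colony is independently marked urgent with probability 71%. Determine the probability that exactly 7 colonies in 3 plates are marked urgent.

0.1313

Thinning: the colonies that are marked urgent themselves form a Poisson process with rate 0.71 × 2.7 = 1.917 per plate.
Over the interval, μ = 1.917 × 3 = 5.751 (3 plates).
P(N = 7) = e^(−5.751) · 5.751^7/7! ≈ 0.1313.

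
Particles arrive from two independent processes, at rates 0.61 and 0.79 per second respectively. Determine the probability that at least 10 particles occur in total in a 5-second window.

Independent Poisson processes superpose: combined rate λ = 0.61 + 0.79 = 1.4 per second.
Over the interval, μ = 1.4 × 5 = 7 (a 5-second window = 5 seconds).
P(N ≥ 10) = 1 − P(N ≤ 9) ≈ 0.1695.

0.1695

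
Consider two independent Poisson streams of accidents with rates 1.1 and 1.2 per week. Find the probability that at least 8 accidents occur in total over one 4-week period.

Independent Poisson processes superpose: combined rate λ = 1.1 + 1.2 = 2.3 per week.
Over the interval, μ = 2.3 × 4 = 9.2 (a 4-week period = 4 weeks).
P(N ≥ 8) = 1 − P(N ≤ 7) ≈ 0.6990.

0.6990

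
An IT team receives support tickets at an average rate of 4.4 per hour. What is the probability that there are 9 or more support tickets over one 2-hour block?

Over the interval, μ = 4.4 × 2 = 8.8 (a 2-hour block = 2 hours).
P(N ≥ 9) = 1 − P(N ≤ 8) = 1 − Σ_{j=0}^{8} e^(−μ) μ^j/j! ≈ 0.5177.

0.5177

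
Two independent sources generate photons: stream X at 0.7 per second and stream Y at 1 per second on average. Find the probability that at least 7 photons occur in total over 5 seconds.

0.7438

Independent Poisson processes superpose: combined rate λ = 0.7 + 1 = 1.7 per second.
Over the interval, μ = 1.7 × 5 = 8.5 (5 seconds).
P(N ≥ 7) = 1 − P(N ≤ 6) ≈ 0.7438.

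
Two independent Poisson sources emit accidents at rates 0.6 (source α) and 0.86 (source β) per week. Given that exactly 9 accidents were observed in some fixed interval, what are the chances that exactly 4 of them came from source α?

0.2549

Given the total, each event is independently from source α with probability p = λ_α/(λ_α+λ_β) = 0.6/1.46 ≈ 0.4110.
So K ~ Binomial(9, 0.6/1.46): P(K = 4) = C(9,4) · (0.6/1.46)^4 · (0.86/1.46)^5 ≈ 0.2549.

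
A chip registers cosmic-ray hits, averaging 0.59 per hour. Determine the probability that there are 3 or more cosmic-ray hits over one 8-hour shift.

Over the interval, μ = 0.59 × 8 = 4.72 (an 8-hour shift = 8 hours).
P(N ≥ 3) = 1 − P(N ≤ 2) = 1 − Σ_{j=0}^{2} e^(−μ) μ^j/j! ≈ 0.8497.

0.8497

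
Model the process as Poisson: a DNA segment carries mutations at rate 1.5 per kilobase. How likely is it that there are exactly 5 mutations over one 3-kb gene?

0.1708

Over the interval, μ = 1.5 × 3 = 4.5 (a 3-kb gene = 3 kilobases).
P(N = 5) = e^(−μ) μ^5/5! = e^(−4.5) · 4.5^5/120 ≈ 0.1708.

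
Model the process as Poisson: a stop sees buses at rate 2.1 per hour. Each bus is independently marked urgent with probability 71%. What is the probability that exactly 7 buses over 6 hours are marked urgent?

Thinning: the buses that are marked urgent themselves form a Poisson process with rate 0.71 × 2.1 = 1.491 per hour.
Over the interval, μ = 1.491 × 6 = 8.946 (6 hours).
P(N = 7) = e^(−8.946) · 8.946^7/7! ≈ 0.1185.

0.1185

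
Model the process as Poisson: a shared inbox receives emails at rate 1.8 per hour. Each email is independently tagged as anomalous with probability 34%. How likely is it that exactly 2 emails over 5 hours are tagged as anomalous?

Thinning: the emails that are tagged as anomalous themselves form a Poisson process with rate 0.34 × 1.8 = 0.612 per hour.
Over the interval, μ = 0.612 × 5 = 3.06 (5 hours).
P(N = 2) = e^(−3.06) · 3.06^2/2! ≈ 0.2195.

0.2195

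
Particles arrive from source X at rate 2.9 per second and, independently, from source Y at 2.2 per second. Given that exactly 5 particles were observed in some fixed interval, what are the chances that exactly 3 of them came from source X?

0.3421

Given the total, each event is independently from source X with probability p = λ_X/(λ_X+λ_Y) = 2.9/5.1 ≈ 0.5686.
So K ~ Binomial(5, 2.9/5.1): P(K = 3) = C(5,3) · (2.9/5.1)^3 · (2.2/5.1)^2 ≈ 0.3421.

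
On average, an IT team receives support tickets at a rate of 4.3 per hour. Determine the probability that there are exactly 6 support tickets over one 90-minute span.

0.1581

Over the interval, μ = 4.3 × 1.5 = 6.45 (a 90-minute span = 1.5 hours).
P(N = 6) = e^(−μ) μ^6/6! = e^(−6.45) · 6.45^6/720 ≈ 0.1581.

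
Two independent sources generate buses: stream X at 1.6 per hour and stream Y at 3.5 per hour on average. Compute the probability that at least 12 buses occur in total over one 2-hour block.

0.3262

Independent Poisson processes superpose: combined rate λ = 1.6 + 3.5 = 5.1 per hour.
Over the interval, μ = 5.1 × 2 = 10.2 (a 2-hour block = 2 hours).
P(N ≥ 12) = 1 − P(N ≤ 11) ≈ 0.3262.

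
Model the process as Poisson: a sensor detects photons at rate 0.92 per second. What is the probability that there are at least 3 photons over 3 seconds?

Over the interval, μ = 0.92 × 3 = 2.76 (3 seconds).
P(N ≥ 3) = 1 − P(N ≤ 2) = 1 − Σ_{j=0}^{2} e^(−μ) μ^j/j! ≈ 0.5210.

0.5210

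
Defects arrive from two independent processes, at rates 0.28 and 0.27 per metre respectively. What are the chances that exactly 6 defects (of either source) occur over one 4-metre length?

0.0174

Independent Poisson processes superpose: combined rate λ = 0.28 + 0.27 = 0.55 per metre.
Over the interval, μ = 0.55 × 4 = 2.2 (a 4-metre length = 4 metres).
P(N = 6) = e^(−2.2) · 2.2^6/6! ≈ 0.0174.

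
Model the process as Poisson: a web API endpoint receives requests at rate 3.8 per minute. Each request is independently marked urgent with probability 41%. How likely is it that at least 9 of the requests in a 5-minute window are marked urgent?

0.3782

Thinning: the requests that are marked urgent themselves form a Poisson process with rate 0.41 × 3.8 = 1.558 per minute.
Over the interval, μ = 1.558 × 5 = 7.79 (a 5-minute window = 5 minutes).
P(N ≥ 9) = 1 − P(N ≤ 8) ≈ 0.3782.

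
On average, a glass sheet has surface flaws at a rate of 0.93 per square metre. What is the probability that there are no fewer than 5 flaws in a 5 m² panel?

0.4961

Over the interval, μ = 0.93 × 5 = 4.65 (a 5 m² panel = 5 square metres).
P(N ≥ 5) = 1 − P(N ≤ 4) = 1 − Σ_{j=0}^{4} e^(−μ) μ^j/j! ≈ 0.4961.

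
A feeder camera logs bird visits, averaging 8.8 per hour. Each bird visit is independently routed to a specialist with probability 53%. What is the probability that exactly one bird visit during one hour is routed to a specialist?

0.0440

Thinning: the bird visits that are routed to a specialist themselves form a Poisson process with rate 0.53 × 8.8 = 4.664 per hour.
So μ = 4.664.
P(N = 1) = e^(−4.664) · 4.664^1/1! ≈ 0.0440.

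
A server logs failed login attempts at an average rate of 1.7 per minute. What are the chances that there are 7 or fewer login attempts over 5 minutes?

0.3856

Over the interval, μ = 1.7 × 5 = 8.5 (5 minutes).
P(N ≤ 7) = Σ_{j=0}^{7} e^(−μ) μ^j/j! ≈ 0.3856.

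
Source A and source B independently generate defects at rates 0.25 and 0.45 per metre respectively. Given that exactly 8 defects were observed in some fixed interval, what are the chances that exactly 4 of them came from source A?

Given the total, each event is independently from source A with probability p = λ_A/(λ_A+λ_B) = 0.25/0.7 ≈ 0.3571.
So K ~ Binomial(8, 0.25/0.7): P(K = 4) = C(8,4) · (0.25/0.7)^4 · (0.45/0.7)^4 ≈ 0.1945.

0.1945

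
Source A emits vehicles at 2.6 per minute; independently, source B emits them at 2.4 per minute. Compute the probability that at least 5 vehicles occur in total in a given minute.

Independent Poisson processes superpose: combined rate λ = 2.6 + 2.4 = 5 per minute.
So μ = 5.
P(N ≥ 5) = 1 − P(N ≤ 4) ≈ 0.5595.

0.5595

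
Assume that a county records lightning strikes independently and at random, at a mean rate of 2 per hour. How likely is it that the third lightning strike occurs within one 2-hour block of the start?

0.7619

Over the interval, μ = 2 × 2 = 4 (a 2-hour block = 2 hours).
The third arrival falls in the interval iff at least 3 events occur there: P(S_3 ≤ t) = P(N ≥ 3) = 1 − P(N ≤ 2) ≈ 0.7619.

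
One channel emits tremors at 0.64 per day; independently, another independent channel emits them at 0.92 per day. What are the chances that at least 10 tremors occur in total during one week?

Independent Poisson processes superpose: combined rate λ = 0.64 + 0.92 = 1.56 per day.
Over the interval, μ = 1.56 × 7 = 10.92 (a week = 7 days).
P(N ≥ 10) = 1 − P(N ≤ 9) ≈ 0.6507.

0.6507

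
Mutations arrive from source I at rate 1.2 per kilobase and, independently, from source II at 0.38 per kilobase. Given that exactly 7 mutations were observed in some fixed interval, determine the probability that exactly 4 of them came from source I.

0.1620

Given the total, each event is independently from source I with probability p = λ_I/(λ_I+λ_II) = 1.2/1.58 ≈ 0.7595.
So K ~ Binomial(7, 1.2/1.58): P(K = 4) = C(7,4) · (1.2/1.58)^4 · (0.38/1.58)^3 ≈ 0.1620.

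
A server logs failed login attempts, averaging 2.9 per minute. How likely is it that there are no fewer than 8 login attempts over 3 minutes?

Over the interval, μ = 2.9 × 3 = 8.7 (3 minutes).
P(N ≥ 8) = 1 − P(N ≤ 7) = 1 − Σ_{j=0}^{7} e^(−μ) μ^j/j! ≈ 0.6398.

0.6398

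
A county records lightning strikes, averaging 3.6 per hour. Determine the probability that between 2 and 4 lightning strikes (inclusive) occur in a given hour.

0.5807

With mean μ = 3.6 per hour,
P(2 ≤ N ≤ 4) = Σ_{j=2}^{4} e^(−3.6) · 3.6^j/j! ≈ 0.5807.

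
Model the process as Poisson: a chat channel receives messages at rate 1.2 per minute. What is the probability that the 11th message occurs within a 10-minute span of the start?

0.6528

Over the interval, μ = 1.2 × 10 = 12 (a 10-minute span = 10 minutes).
The 11th arrival falls in the interval iff at least 11 events occur there: P(S_11 ≤ t) = P(N ≥ 11) = 1 − P(N ≤ 10) ≈ 0.6528.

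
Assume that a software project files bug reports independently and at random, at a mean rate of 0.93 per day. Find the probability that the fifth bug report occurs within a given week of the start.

Over the interval, μ = 0.93 × 7 = 6.51 (a week = 7 days).
The fifth arrival falls in the interval iff at least 5 events occur there: P(S_5 ≤ t) = P(N ≥ 5) = 1 − P(N ≤ 4) ≈ 0.7774.

0.7774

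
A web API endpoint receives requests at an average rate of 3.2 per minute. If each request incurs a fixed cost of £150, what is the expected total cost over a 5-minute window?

E[N] = 3.2 × 5 = 16 (a 5-minute window = 5 minutes); E[cost] = 16 × £150 = £2400.

£2400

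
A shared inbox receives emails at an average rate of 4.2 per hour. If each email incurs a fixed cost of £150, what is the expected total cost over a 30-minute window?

£315

E[N] = 4.2 × 0.5 = 2.1 (a 30-minute window = 0.5 hours); E[cost] = 2.1 × £150 = £315.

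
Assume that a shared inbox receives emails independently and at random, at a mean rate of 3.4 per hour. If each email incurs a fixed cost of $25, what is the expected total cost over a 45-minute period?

E[N] = 3.4 × 0.75 = 2.55 (a 45-minute period = 0.75 hours); E[cost] = 2.55 × $25 = $63.75.

$63.75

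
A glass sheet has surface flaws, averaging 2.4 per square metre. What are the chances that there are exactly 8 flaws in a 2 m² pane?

0.0575

Over the interval, μ = 2.4 × 2 = 4.8 (a 2 m² pane = 2 square metres).
P(N = 8) = e^(−μ) μ^8/8! = e^(−4.8) · 4.8^8/40320 ≈ 0.0575.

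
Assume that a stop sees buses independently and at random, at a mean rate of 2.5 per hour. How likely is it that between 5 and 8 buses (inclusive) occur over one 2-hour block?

0.4914

Over the interval, μ = 2.5 × 2 = 5 (a 2-hour block = 2 hours).
P(5 ≤ N ≤ 8) = Σ_{j=5}^{8} e^(−5) · 5^j/j! ≈ 0.4914.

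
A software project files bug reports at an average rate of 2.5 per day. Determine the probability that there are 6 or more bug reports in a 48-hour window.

Over the interval, μ = 2.5 × 2 = 5 (a 48-hour window = 2 days).
P(N ≥ 6) = 1 − P(N ≤ 5) = 1 − Σ_{j=0}^{5} e^(−μ) μ^j/j! ≈ 0.3840.

0.3840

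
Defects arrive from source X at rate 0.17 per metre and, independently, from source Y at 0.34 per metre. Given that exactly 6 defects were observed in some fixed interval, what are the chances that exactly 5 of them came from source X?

Given the total, each event is independently from source X with probability p = λ_X/(λ_X+λ_Y) = 0.17/0.51 ≈ 0.3333.
So K ~ Binomial(6, 0.17/0.51): P(K = 5) = C(6,5) · (0.17/0.51)^5 · (0.34/0.51)^1 ≈ 0.0165.

0.0165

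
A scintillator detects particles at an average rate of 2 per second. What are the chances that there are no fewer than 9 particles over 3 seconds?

Over the interval, μ = 2 × 3 = 6 (3 seconds).
P(N ≥ 9) = 1 − P(N ≤ 8) = 1 − Σ_{j=0}^{8} e^(−μ) μ^j/j! ≈ 0.1528.

0.1528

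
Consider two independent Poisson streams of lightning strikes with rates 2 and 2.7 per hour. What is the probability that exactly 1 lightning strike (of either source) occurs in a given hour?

0.0427

Independent Poisson processes superpose: combined rate λ = 2 + 2.7 = 4.7 per hour.
So μ = 4.7.
P(N = 1) = e^(−4.7) · 4.7^1/1! ≈ 0.0427.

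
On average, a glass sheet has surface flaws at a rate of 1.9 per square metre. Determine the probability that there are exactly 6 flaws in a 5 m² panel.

Over the interval, μ = 1.9 × 5 = 9.5 (a 5 m² panel = 5 square metres).
P(N = 6) = e^(−μ) μ^6/6! = e^(−9.5) · 9.5^6/720 ≈ 0.0764.

0.0764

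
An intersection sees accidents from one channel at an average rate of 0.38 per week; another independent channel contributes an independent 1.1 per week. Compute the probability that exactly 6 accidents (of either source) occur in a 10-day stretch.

Independent Poisson processes superpose: combined rate λ = 0.38 + 1.1 = 1.48 per week.
Over the interval, μ = 1.48 × 10/7 ≈ 2.11429 (a 10-day stretch = 10/7 weeks).
P(N = 6) = e^(−2.11429) · 2.11429^6/6! ≈ 0.0150.

0.0150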